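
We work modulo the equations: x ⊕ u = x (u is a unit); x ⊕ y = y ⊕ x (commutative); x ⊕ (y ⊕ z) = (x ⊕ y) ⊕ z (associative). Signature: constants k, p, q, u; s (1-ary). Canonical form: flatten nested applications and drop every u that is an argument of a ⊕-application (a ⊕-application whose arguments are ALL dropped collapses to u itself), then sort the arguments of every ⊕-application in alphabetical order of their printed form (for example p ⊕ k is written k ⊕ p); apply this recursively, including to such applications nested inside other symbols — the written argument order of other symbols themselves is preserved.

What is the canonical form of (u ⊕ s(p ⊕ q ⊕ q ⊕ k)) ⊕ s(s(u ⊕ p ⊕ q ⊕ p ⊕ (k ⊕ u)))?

Merge nested applications:  u ⊕ s(p ⊕ q ⊕ q ⊕ k) ⊕ s(s(u ⊕ p ⊕ q ⊕ p ⊕ (k ⊕ u)))
Inside:  s(p ⊕ q ⊕ q ⊕ k)  →  s(k ⊕ p ⊕ q ⊕ q)
Simplify inside:  s(s(u ⊕ p ⊕ q ⊕ p ⊕ (k ⊕ u)))  →  s(s(k ⊕ p ⊕ p ⊕ q))
Units out:  drop u
Sort:  s(k ⊕ p ⊕ q ⊕ q) ⊕ s(s(k ⊕ p ⊕ p ⊕ q))

Answer: s(k ⊕ p ⊕ q ⊕ q) ⊕ s(s(k ⊕ p ⊕ p ⊕ q))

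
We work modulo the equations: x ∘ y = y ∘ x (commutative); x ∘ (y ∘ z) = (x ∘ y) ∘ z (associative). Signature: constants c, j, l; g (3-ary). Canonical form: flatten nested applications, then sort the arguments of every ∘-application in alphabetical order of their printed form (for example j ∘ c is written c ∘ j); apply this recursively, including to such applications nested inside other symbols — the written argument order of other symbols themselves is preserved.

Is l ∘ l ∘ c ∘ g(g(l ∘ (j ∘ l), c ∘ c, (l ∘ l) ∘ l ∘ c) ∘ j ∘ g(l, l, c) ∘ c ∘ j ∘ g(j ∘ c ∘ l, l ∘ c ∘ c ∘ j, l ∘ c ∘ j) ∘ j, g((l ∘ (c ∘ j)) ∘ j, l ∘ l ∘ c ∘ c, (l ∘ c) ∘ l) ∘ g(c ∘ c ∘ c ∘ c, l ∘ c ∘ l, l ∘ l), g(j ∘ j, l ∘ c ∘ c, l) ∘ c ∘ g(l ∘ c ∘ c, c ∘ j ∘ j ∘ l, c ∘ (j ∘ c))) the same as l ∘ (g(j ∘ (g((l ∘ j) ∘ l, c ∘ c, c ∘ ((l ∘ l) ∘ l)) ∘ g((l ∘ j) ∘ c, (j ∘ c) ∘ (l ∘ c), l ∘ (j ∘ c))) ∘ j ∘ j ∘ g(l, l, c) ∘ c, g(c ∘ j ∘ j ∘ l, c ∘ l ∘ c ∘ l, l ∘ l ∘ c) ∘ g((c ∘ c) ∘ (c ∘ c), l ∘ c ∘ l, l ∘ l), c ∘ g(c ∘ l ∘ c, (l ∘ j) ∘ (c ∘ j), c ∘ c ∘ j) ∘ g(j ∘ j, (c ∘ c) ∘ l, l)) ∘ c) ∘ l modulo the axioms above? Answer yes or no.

Answer: yes — both canonical forms are c ∘ g(c ∘ g(c ∘ j ∘ l, c ∘ c ∘ j ∘ l, c ∘ j ∘ l) ∘ g(j ∘ l ∘ l, c ∘ c, c ∘ l ∘ l ∘ l) ∘ g(l, l, c) ∘ j ∘ j ∘ j, g(c ∘ c ∘ c ∘ c, c ∘ l ∘ l, l ∘ l) ∘ g(c ∘ j ∘ j ∘ l, c ∘ c ∘ l ∘ l, c ∘ l ∘ l), c ∘ g(c ∘ c ∘ l, c ∘ j ∘ j ∘ l, c ∘ c ∘ j) ∘ g(j ∘ j, c ∘ c ∘ l, l)) ∘ l ∘ l

Derivation:
Left:  l ∘ l ∘ c ∘ g(g(l ∘ (j ∘ l), c ∘ c, (l ∘ l) ∘ l ∘ c) ∘ j ∘ g(l, l, c) ∘ c ∘ j ∘ g(j ∘ c ∘ l, l ∘ c ∘ c ∘ j, l ∘ c ∘ j) ∘ j, g((l ∘ (c ∘ j)) ∘ j, l ∘ l ∘ c ∘ c, (l ∘ c) ∘ l) ∘ g(c ∘ c ∘ c ∘ c, l ∘ c ∘ l, l ∘ l), g(j ∘ j, l ∘ c ∘ c, l) ∘ c ∘ g(l ∘ c ∘ c, c ∘ j ∘ j ∘ l, c ∘ (j ∘ c)))
  Inside:  g(g(l ∘ (j ∘ l), c ∘ c, (l ∘ l) ∘ l ∘ c) ∘ j ∘ g(l, l, c) ∘ c ∘ j ∘ g(j ∘ c ∘ l, l ∘ c ∘ c ∘ j, l ∘ c ∘ j) ∘ j, g((l ∘ (c ∘ j)) ∘ j, l ∘ l ∘ c ∘ c, (l ∘ c) ∘ l) ∘ g(c ∘ c ∘ c ∘ c, l ∘ c ∘ l, l ∘ l), g(j ∘ j, l ∘ c ∘ c, l) ∘ c ∘ g(l ∘ c ∘ c, c ∘ j ∘ j ∘ l, c ∘ (j ∘ c)))  →  g(c ∘ g(c ∘ j ∘ l, c ∘ c ∘ j ∘ l, c ∘ j ∘ l) ∘ g(j ∘ l ∘ l, c ∘ c, c ∘ l ∘ l ∘ l) ∘ g(l, l, c) ∘ j ∘ j ∘ j, g(c ∘ c ∘ c ∘ c, c ∘ l ∘ l, l ∘ l) ∘ g(c ∘ j ∘ j ∘ l, c ∘ c ∘ l ∘ l, c ∘ l ∘ l), c ∘ g(c ∘ c ∘ l, c ∘ j ∘ j ∘ l, c ∘ c ∘ j) ∘ g(j ∘ j, c ∘ c ∘ l, l))
  Sort arguments:  c ∘ g(c ∘ g(c ∘ j ∘ l, c ∘ c ∘ j ∘ l, c ∘ j ∘ l) ∘ g(j ∘ l ∘ l, c ∘ c, c ∘ l ∘ l ∘ l) ∘ g(l, l, c) ∘ j ∘ j ∘ j, g(c ∘ c ∘ c ∘ c, c ∘ l ∘ l, l ∘ l) ∘ g(c ∘ j ∘ j ∘ l, c ∘ c ∘ l ∘ l, c ∘ l ∘ l), c ∘ g(c ∘ c ∘ l, c ∘ j ∘ j ∘ l, c ∘ c ∘ j) ∘ g(j ∘ j, c ∘ c ∘ l, l)) ∘ l ∘ l
Right:  l ∘ (g(j ∘ (g((l ∘ j) ∘ l, c ∘ c, c ∘ ((l ∘ l) ∘ l)) ∘ g((l ∘ j) ∘ c, (j ∘ c) ∘ (l ∘ c), l ∘ (j ∘ c))) ∘ j ∘ j ∘ g(l, l, c) ∘ c, g(c ∘ j ∘ j ∘ l, c ∘ l ∘ c ∘ l, l ∘ l ∘ c) ∘ g((c ∘ c) ∘ (c ∘ c), l ∘ c ∘ l, l ∘ l), c ∘ g(c ∘ l ∘ c, (l ∘ j) ∘ (c ∘ j), c ∘ c ∘ j) ∘ g(j ∘ j, (c ∘ c) ∘ l, l)) ∘ c) ∘ l
  Merge nested applications:  l ∘ g(j ∘ (g((l ∘ j) ∘ l, c ∘ c, c ∘ ((l ∘ l) ∘ l)) ∘ g((l ∘ j) ∘ c, (j ∘ c) ∘ (l ∘ c), l ∘ (j ∘ c))) ∘ j ∘ j ∘ g(l, l, c) ∘ c, g(c ∘ j ∘ j ∘ l, c ∘ l ∘ c ∘ l, l ∘ l ∘ c) ∘ g((c ∘ c) ∘ (c ∘ c), l ∘ c ∘ l, l ∘ l), c ∘ g(c ∘ l ∘ c, (l ∘ j) ∘ (c ∘ j), c ∘ c ∘ j) ∘ g(j ∘ j, (c ∘ c) ∘ l, l)) ∘ c ∘ l
  Canonicalize subterm:  g(j ∘ (g((l ∘ j) ∘ l, c ∘ c, c ∘ ((l ∘ l) ∘ l)) ∘ g((l ∘ j) ∘ c, (j ∘ c) ∘ (l ∘ c), l ∘ (j ∘ c))) ∘ j ∘ j ∘ g(l, l, c) ∘ c, g(c ∘ j ∘ j ∘ l, c ∘ l ∘ c ∘ l, l ∘ l ∘ c) ∘ g((c ∘ c) ∘ (c ∘ c), l ∘ c ∘ l, l ∘ l), c ∘ g(c ∘ l ∘ c, (l ∘ j) ∘ (c ∘ j), c ∘ c ∘ j) ∘ g(j ∘ j, (c ∘ c) ∘ l, l))  →  g(c ∘ g(c ∘ j ∘ l, c ∘ c ∘ j ∘ l, c ∘ j ∘ l) ∘ g(j ∘ l ∘ l, c ∘ c, c ∘ l ∘ l ∘ l) ∘ g(l, l, c) ∘ j ∘ j ∘ j, g(c ∘ c ∘ c ∘ c, c ∘ l ∘ l, l ∘ l) ∘ g(c ∘ j ∘ j ∘ l, c ∘ c ∘ l ∘ l, c ∘ l ∘ l), c ∘ g(c ∘ c ∘ l, c ∘ j ∘ j ∘ l, c ∘ c ∘ j) ∘ g(j ∘ j, c ∘ c ∘ l, l))
  Sort arguments:  c ∘ g(c ∘ g(c ∘ j ∘ l, c ∘ c ∘ j ∘ l, c ∘ j ∘ l) ∘ g(j ∘ l ∘ l, c ∘ c, c ∘ l ∘ l ∘ l) ∘ g(l, l, c) ∘ j ∘ j ∘ j, g(c ∘ c ∘ c ∘ c, c ∘ l ∘ l, l ∘ l) ∘ g(c ∘ j ∘ j ∘ l, c ∘ c ∘ l ∘ l, c ∘ l ∘ l), c ∘ g(c ∘ c ∘ l, c ∘ j ∘ j ∘ l, c ∘ c ∘ j) ∘ g(j ∘ j, c ∘ c ∘ l, l)) ∘ l ∘ l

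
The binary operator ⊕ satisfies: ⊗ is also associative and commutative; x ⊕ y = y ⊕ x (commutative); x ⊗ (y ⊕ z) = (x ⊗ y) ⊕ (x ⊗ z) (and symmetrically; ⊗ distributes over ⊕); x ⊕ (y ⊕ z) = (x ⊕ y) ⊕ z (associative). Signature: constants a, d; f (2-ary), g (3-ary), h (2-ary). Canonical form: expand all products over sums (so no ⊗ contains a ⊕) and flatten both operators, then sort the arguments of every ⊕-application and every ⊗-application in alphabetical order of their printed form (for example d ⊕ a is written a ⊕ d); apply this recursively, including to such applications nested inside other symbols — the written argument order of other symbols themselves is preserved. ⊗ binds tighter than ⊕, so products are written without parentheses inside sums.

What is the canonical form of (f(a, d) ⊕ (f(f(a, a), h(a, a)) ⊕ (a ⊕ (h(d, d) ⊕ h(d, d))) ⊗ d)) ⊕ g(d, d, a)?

Answer: a ⊗ d ⊕ d ⊗ h(d, d) ⊕ d ⊗ h(d, d) ⊕ f(a, d) ⊕ f(f(a, a), h(a, a)) ⊕ g(d, d, a)

Derivation:
Expand products over sums:  f(a, d) ⊕ f(f(a, a), h(a, a)) ⊕ a ⊗ d ⊕ d ⊗ h(d, d) ⊕ d ⊗ h(d, d) ⊕ g(d, d, a)
Order the arguments:  a ⊗ d ⊕ d ⊗ h(d, d) ⊕ d ⊗ h(d, d) ⊕ f(a, d) ⊕ f(f(a, a), h(a, a)) ⊕ g(d, d, a)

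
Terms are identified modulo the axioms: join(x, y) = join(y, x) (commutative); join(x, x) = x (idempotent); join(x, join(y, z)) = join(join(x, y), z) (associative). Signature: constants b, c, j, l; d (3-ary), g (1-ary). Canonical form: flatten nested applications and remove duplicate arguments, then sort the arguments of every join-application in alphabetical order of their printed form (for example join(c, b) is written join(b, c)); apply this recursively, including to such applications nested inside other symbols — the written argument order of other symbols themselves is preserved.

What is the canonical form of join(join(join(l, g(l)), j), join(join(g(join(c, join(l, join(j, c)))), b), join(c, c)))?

Answer: join(b, c, g(join(c, j, l)), g(l), j, l)

Derivation:
Flatten:  join(l, g(l), j, g(join(c, join(l, join(j, c)))), b, c, c)
Canonicalize subterm:  g(join(c, join(l, join(j, c))))  →  g(join(c, j, l))
Idempotence:  drop duplicate c
Sort arguments:  join(b, c, g(join(c, j, l)), g(l), j, l)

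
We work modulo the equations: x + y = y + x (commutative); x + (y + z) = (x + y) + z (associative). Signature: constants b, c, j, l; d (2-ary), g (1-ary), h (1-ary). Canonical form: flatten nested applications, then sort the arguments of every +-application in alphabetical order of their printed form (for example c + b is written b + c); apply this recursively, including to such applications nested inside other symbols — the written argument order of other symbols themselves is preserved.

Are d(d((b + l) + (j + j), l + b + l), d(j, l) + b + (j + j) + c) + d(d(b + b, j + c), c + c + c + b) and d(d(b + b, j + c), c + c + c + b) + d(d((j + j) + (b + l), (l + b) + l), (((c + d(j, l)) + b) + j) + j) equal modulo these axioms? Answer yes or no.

Left:  d(d((b + l) + (j + j), l + b + l), d(j, l) + b + (j + j) + c) + d(d(b + b, j + c), c + c + c + b)
  Inside:  d(d((b + l) + (j + j), l + b + l), d(j, l) + b + (j + j) + c)  →  d(d(b + j + j + l, b + l + l), b + c + d(j, l) + j + j)
  Inside:  d(d(b + b, j + c), c + c + c + b)  →  d(d(b + b, c + j), b + c + c + c)
  Order the arguments:  d(d(b + b, c + j), b + c + c + c) + d(d(b + j + j + l, b + l + l), b + c + d(j, l) + j + j)
Right:  d(d(b + b, j + c), c + c + c + b) + d(d((j + j) + (b + l), (l + b) + l), (((c + d(j, l)) + b) + j) + j)
  Inside:  d(d(b + b, j + c), c + c + c + b)  →  d(d(b + b, c + j), b + c + c + c)
  Inside:  d(d((j + j) + (b + l), (l + b) + l), (((c + d(j, l)) + b) + j) + j)  →  d(d(b + j + j + l, b + l + l), b + c + d(j, l) + j + j)
  Sort:  d(d(b + b, c + j), b + c + c + c) + d(d(b + j + j + l, b + l + l), b + c + d(j, l) + j + j)

Answer: yes — both canonical forms are d(d(b + b, c + j), b + c + c + c) + d(d(b + j + j + l, b + l + l), b + c + d(j, l) + j + j)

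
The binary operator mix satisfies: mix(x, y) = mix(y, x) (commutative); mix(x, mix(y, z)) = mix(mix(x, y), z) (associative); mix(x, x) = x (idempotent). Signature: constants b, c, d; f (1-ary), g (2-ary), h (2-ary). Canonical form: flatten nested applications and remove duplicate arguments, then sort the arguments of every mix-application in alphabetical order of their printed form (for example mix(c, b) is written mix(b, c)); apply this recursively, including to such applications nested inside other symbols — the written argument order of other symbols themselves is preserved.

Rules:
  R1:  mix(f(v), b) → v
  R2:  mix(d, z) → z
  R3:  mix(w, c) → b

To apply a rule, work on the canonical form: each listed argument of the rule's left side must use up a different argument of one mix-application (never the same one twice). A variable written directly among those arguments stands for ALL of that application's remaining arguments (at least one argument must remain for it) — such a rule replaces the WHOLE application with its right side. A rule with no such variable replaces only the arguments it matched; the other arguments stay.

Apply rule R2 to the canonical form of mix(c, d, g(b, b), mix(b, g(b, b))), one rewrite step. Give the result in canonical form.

Answer: mix(b, c, g(b, b))

Derivation:
Canonical form:  mix(b, c, d, g(b, b))
Match R2:  consume d;  z := mix(b, c, g(b, b))
The variable takes the whole remainder — replace the entire application.
Giving:  mix(b, c, g(b, b))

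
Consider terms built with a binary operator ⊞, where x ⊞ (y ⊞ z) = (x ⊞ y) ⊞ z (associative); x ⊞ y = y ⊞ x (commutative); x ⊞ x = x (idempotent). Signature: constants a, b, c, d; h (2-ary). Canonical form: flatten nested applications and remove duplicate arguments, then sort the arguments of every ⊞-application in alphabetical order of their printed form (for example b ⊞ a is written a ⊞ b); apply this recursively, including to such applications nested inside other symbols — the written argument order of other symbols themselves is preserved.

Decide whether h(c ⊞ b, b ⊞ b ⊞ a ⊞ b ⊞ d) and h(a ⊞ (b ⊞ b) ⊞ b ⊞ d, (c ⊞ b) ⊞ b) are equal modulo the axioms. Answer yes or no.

Answer: no — h(b ⊞ c, a ⊞ b ⊞ d) vs h(a ⊞ b ⊞ d, b ⊞ c)

Derivation:
Left:  h(c ⊞ b, b ⊞ b ⊞ a ⊞ b ⊞ d)
  Descend into:  b ⊞ b ⊞ a ⊞ b ⊞ d
  Idempotence:  drop duplicate b, b
  Order the arguments:  a ⊞ b ⊞ d
  Put back:  h(b ⊞ c, a ⊞ b ⊞ d)
Right:  h(a ⊞ (b ⊞ b) ⊞ b ⊞ d, (c ⊞ b) ⊞ b)
  Descend into:  a ⊞ (b ⊞ b) ⊞ b ⊞ d
  Flatten:  a ⊞ b ⊞ b ⊞ b ⊞ d
  Drop duplicates:  drop duplicate b, b
  Order the arguments:  a ⊞ b ⊞ d
  Put back:  h(a ⊞ b ⊞ d, b ⊞ c)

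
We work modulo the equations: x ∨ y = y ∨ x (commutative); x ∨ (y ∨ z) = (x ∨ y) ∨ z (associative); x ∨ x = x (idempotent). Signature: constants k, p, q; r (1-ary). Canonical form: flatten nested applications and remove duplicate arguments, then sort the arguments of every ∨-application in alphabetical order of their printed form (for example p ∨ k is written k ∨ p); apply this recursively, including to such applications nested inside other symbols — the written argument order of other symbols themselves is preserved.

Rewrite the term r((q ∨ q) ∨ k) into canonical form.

Answer: r(k ∨ q)

Derivation:
Descend into:  (q ∨ q) ∨ k
Un-nest:  q ∨ q ∨ k
Drop duplicates:  drop duplicate q
Sort:  k ∨ q
Reassemble:  r(k ∨ q)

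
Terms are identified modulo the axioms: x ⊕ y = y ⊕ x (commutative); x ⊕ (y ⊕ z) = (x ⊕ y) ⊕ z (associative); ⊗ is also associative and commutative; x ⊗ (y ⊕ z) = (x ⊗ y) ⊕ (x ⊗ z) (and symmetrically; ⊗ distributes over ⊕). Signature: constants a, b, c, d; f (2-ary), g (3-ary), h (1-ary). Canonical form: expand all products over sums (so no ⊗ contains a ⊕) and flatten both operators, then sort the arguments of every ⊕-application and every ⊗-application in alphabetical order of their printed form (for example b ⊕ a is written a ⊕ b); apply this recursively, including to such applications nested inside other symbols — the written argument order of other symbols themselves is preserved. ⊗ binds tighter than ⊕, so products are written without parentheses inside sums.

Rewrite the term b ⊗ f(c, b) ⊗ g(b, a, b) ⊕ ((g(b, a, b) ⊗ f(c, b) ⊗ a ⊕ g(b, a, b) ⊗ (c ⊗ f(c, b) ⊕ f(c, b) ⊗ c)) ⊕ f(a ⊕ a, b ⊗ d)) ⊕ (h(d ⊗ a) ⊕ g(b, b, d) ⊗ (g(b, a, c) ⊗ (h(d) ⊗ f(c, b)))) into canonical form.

Expand:  b ⊗ f(c, b) ⊗ g(b, a, b) ⊕ a ⊗ f(c, b) ⊗ g(b, a, b) ⊕ c ⊗ f(c, b) ⊗ g(b, a, b) ⊕ c ⊗ f(c, b) ⊗ g(b, a, b) ⊕ f(a ⊕ a, b ⊗ d) ⊕ h(a ⊗ d) ⊕ f(c, b) ⊗ g(b, a, c) ⊗ g(b, b, d) ⊗ h(d)
Sort arguments:  a ⊗ f(c, b) ⊗ g(b, a, b) ⊕ b ⊗ f(c, b) ⊗ g(b, a, b) ⊕ c ⊗ f(c, b) ⊗ g(b, a, b) ⊕ c ⊗ f(c, b) ⊗ g(b, a, b) ⊕ f(a ⊕ a, b ⊗ d) ⊕ f(c, b) ⊗ g(b, a, c) ⊗ g(b, b, d) ⊗ h(d) ⊕ h(a ⊗ d)

Answer: a ⊗ f(c, b) ⊗ g(b, a, b) ⊕ b ⊗ f(c, b) ⊗ g(b, a, b) ⊕ c ⊗ f(c, b) ⊗ g(b, a, b) ⊕ c ⊗ f(c, b) ⊗ g(b, a, b) ⊕ f(a ⊕ a, b ⊗ d) ⊕ f(c, b) ⊗ g(b, a, c) ⊗ g(b, b, d) ⊗ h(d) ⊕ h(a ⊗ d)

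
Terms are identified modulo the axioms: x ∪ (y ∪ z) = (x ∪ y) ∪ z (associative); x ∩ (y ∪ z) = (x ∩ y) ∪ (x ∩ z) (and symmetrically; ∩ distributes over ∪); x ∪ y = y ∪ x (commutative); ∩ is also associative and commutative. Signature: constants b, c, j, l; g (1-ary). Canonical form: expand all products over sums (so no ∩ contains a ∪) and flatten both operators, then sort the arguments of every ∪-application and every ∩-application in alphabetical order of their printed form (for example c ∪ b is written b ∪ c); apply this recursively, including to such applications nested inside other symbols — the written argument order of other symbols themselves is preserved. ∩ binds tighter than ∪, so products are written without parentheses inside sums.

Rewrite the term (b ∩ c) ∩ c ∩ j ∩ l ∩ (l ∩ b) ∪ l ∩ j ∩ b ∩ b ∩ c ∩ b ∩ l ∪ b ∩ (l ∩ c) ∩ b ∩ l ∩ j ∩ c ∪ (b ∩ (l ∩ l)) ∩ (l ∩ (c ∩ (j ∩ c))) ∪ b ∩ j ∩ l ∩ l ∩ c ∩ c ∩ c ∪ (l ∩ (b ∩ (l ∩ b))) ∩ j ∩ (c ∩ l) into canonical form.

Answer: b ∩ b ∩ b ∩ c ∩ j ∩ l ∩ l ∪ b ∩ b ∩ c ∩ c ∩ j ∩ l ∩ l ∪ b ∩ b ∩ c ∩ c ∩ j ∩ l ∩ l ∪ b ∩ b ∩ c ∩ j ∩ l ∩ l ∩ l ∪ b ∩ c ∩ c ∩ c ∩ j ∩ l ∩ l ∪ b ∩ c ∩ c ∩ j ∩ l ∩ l ∩ l

Derivation:
Un-nest:  b ∩ b ∩ c ∩ c ∩ j ∩ l ∩ l ∪ b ∩ b ∩ b ∩ c ∩ j ∩ l ∩ l ∪ b ∩ b ∩ c ∩ c ∩ j ∩ l ∩ l ∪ b ∩ c ∩ c ∩ j ∩ l ∩ l ∩ l ∪ b ∩ c ∩ c ∩ c ∩ j ∩ l ∩ l ∪ b ∩ b ∩ c ∩ j ∩ l ∩ l ∩ l
Order the arguments:  b ∩ b ∩ b ∩ c ∩ j ∩ l ∩ l ∪ b ∩ b ∩ c ∩ c ∩ j ∩ l ∩ l ∪ b ∩ b ∩ c ∩ c ∩ j ∩ l ∩ l ∪ b ∩ b ∩ c ∩ j ∩ l ∩ l ∩ l ∪ b ∩ c ∩ c ∩ c ∩ j ∩ l ∩ l ∪ b ∩ c ∩ c ∩ j ∩ l ∩ l ∩ l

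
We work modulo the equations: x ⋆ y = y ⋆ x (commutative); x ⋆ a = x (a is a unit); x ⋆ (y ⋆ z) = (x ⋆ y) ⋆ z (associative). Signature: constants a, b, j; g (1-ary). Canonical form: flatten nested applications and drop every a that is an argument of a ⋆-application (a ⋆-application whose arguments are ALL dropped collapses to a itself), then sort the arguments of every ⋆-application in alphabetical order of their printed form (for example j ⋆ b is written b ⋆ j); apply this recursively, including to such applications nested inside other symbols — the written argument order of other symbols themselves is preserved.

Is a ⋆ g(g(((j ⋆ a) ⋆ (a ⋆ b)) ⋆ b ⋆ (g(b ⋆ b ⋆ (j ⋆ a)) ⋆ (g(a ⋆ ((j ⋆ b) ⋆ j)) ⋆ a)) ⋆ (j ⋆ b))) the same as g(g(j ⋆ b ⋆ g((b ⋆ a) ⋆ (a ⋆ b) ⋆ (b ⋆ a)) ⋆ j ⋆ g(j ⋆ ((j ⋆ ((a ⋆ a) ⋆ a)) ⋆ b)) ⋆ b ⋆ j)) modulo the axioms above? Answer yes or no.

Answer: no — g(g(b ⋆ b ⋆ b ⋆ g(b ⋆ b ⋆ j) ⋆ g(b ⋆ j ⋆ j) ⋆ j ⋆ j)) vs g(g(b ⋆ b ⋆ g(b ⋆ b ⋆ b) ⋆ g(b ⋆ j ⋆ j) ⋆ j ⋆ j ⋆ j))

Derivation:
Left:  a ⋆ g(g(((j ⋆ a) ⋆ (a ⋆ b)) ⋆ b ⋆ (g(b ⋆ b ⋆ (j ⋆ a)) ⋆ (g(a ⋆ ((j ⋆ b) ⋆ j)) ⋆ a)) ⋆ (j ⋆ b)))
  Simplify inside:  g(g(((j ⋆ a) ⋆ (a ⋆ b)) ⋆ b ⋆ (g(b ⋆ b ⋆ (j ⋆ a)) ⋆ (g(a ⋆ ((j ⋆ b) ⋆ j)) ⋆ a)) ⋆ (j ⋆ b)))  →  g(g(b ⋆ b ⋆ b ⋆ g(b ⋆ b ⋆ j) ⋆ g(b ⋆ j ⋆ j) ⋆ j ⋆ j))
  Unit:  drop a
  Order the arguments:  g(g(b ⋆ b ⋆ b ⋆ g(b ⋆ b ⋆ j) ⋆ g(b ⋆ j ⋆ j) ⋆ j ⋆ j))
Right:  g(g(j ⋆ b ⋆ g((b ⋆ a) ⋆ (a ⋆ b) ⋆ (b ⋆ a)) ⋆ j ⋆ g(j ⋆ ((j ⋆ ((a ⋆ a) ⋆ a)) ⋆ b)) ⋆ b ⋆ j))
  Focus inside:  j ⋆ b ⋆ g((b ⋆ a) ⋆ (a ⋆ b) ⋆ (b ⋆ a)) ⋆ j ⋆ g(j ⋆ ((j ⋆ ((a ⋆ a) ⋆ a)) ⋆ b)) ⋆ b ⋆ j
  Simplify inside:  g((b ⋆ a) ⋆ (a ⋆ b) ⋆ (b ⋆ a))  →  g(b ⋆ b ⋆ b)
  Canonicalize subterm:  g(j ⋆ ((j ⋆ ((a ⋆ a) ⋆ a)) ⋆ b))  →  g(b ⋆ j ⋆ j)
  Sort arguments:  b ⋆ b ⋆ g(b ⋆ b ⋆ b) ⋆ g(b ⋆ j ⋆ j) ⋆ j ⋆ j ⋆ j
  Rebuild:  g(g(b ⋆ b ⋆ g(b ⋆ b ⋆ b) ⋆ g(b ⋆ j ⋆ j) ⋆ j ⋆ j ⋆ j))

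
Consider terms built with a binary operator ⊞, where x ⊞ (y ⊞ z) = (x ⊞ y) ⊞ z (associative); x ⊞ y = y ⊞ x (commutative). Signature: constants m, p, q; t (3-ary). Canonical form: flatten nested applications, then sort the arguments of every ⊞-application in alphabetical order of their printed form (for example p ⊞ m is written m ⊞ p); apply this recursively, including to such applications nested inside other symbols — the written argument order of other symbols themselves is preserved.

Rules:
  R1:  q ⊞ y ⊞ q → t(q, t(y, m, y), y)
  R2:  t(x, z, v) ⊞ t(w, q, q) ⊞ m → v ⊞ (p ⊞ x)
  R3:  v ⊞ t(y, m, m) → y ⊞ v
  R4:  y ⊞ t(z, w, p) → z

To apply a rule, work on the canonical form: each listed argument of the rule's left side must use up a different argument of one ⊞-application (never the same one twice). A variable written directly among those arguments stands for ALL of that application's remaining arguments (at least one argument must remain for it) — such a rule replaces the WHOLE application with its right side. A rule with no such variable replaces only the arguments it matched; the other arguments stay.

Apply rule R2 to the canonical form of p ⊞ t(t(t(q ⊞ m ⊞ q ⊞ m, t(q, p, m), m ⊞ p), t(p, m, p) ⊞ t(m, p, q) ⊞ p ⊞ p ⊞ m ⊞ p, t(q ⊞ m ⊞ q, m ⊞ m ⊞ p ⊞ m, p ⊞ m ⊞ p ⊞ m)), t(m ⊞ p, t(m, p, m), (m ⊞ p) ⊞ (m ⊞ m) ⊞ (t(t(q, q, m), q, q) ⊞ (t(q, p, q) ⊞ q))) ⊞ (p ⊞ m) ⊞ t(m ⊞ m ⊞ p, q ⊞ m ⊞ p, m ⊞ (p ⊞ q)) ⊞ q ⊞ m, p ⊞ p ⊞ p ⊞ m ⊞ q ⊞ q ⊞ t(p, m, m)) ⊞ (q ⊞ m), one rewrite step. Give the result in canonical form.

Answer: m ⊞ p ⊞ q ⊞ t(t(t(m ⊞ m ⊞ q ⊞ q, t(q, p, m), m ⊞ p), m ⊞ p ⊞ p ⊞ p ⊞ t(m, p, q) ⊞ t(p, m, p), t(m ⊞ q ⊞ q, m ⊞ m ⊞ m ⊞ p, m ⊞ m ⊞ p ⊞ p)), m ⊞ m ⊞ p ⊞ q ⊞ t(m ⊞ m ⊞ p, m ⊞ p ⊞ q, m ⊞ p ⊞ q) ⊞ t(m ⊞ p, t(m, p, m), m ⊞ m ⊞ p ⊞ p ⊞ q ⊞ q ⊞ q), m ⊞ p ⊞ p ⊞ p ⊞ q ⊞ q ⊞ t(p, m, m))

Derivation:
Canonical form:  m ⊞ p ⊞ q ⊞ t(t(t(m ⊞ m ⊞ q ⊞ q, t(q, p, m), m ⊞ p), m ⊞ p ⊞ p ⊞ p ⊞ t(m, p, q) ⊞ t(p, m, p), t(m ⊞ q ⊞ q, m ⊞ m ⊞ m ⊞ p, m ⊞ m ⊞ p ⊞ p)), m ⊞ m ⊞ p ⊞ q ⊞ t(m ⊞ m ⊞ p, m ⊞ p ⊞ q, m ⊞ p ⊞ q) ⊞ t(m ⊞ p, t(m, p, m), m ⊞ m ⊞ m ⊞ p ⊞ q ⊞ t(q, p, q) ⊞ t(t(q, q, m), q, q)), m ⊞ p ⊞ p ⊞ p ⊞ q ⊞ q ⊞ t(p, m, m))
Apply R2:  consuming m, t(q, p, q), t(t(q, q, m), q, q);  v := q, w := t(q, q, m), x := q, z := p
Giving:  m ⊞ p ⊞ q ⊞ t(t(t(m ⊞ m ⊞ q ⊞ q, t(q, p, m), m ⊞ p), m ⊞ p ⊞ p ⊞ p ⊞ t(m, p, q) ⊞ t(p, m, p), t(m ⊞ q ⊞ q, m ⊞ m ⊞ m ⊞ p, m ⊞ m ⊞ p ⊞ p)), m ⊞ m ⊞ p ⊞ q ⊞ t(m ⊞ m ⊞ p, m ⊞ p ⊞ q, m ⊞ p ⊞ q) ⊞ t(m ⊞ p, t(m, p, m), m ⊞ m ⊞ p ⊞ p ⊞ q ⊞ q ⊞ q), m ⊞ p ⊞ p ⊞ p ⊞ q ⊞ q ⊞ t(p, m, m))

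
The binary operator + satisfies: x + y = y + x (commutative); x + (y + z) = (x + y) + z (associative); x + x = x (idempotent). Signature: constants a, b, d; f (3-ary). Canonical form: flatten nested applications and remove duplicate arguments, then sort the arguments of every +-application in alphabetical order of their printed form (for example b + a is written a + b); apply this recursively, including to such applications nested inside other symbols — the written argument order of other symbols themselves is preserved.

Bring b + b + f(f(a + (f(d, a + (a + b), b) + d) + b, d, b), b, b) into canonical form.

Answer: b + f(f(a + b + d + f(d, a + b, b), d, b), b, b)

Derivation:
Canonicalize subterm:  f(f(a + (f(d, a + (a + b), b) + d) + b, d, b), b, b)  →  f(f(a + b + d + f(d, a + b, b), d, b), b, b)
Drop duplicates:  drop duplicate b
Sort:  b + f(f(a + b + d + f(d, a + b, b), d, b), b, b)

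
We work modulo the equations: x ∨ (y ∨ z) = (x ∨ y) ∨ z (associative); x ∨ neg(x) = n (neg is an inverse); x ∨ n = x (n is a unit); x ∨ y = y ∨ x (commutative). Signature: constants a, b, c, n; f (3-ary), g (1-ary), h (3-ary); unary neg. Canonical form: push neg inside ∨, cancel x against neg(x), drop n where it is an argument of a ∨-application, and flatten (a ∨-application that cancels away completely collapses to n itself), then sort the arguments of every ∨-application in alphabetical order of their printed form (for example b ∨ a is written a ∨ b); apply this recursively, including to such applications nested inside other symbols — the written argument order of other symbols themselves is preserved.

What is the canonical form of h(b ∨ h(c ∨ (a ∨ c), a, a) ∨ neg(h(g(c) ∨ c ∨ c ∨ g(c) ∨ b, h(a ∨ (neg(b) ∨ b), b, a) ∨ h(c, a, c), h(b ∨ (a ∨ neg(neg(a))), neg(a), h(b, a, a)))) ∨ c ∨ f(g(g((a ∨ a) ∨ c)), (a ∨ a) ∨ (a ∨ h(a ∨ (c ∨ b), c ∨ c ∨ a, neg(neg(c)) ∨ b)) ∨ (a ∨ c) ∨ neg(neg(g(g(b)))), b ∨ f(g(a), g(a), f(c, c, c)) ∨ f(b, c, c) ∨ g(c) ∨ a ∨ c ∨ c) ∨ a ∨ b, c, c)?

Answer: h(a ∨ b ∨ b ∨ c ∨ f(g(g(a ∨ a ∨ c)), a ∨ a ∨ a ∨ a ∨ c ∨ g(g(b)) ∨ h(a ∨ b ∨ c, a ∨ c ∨ c, b ∨ c), a ∨ b ∨ c ∨ c ∨ f(b, c, c) ∨ f(g(a), g(a), f(c, c, c)) ∨ g(c)) ∨ h(a ∨ c ∨ c, a, a) ∨ neg(h(b ∨ c ∨ c ∨ g(c) ∨ g(c), h(a, b, a) ∨ h(c, a, c), h(a ∨ a ∨ b, neg(a), h(b, a, a)))), c, c)

Derivation:
Focus inside:  b ∨ h(c ∨ (a ∨ c), a, a) ∨ neg(h(g(c) ∨ c ∨ c ∨ g(c) ∨ b, h(a ∨ (neg(b) ∨ b), b, a) ∨ h(c, a, c), h(b ∨ (a ∨ neg(neg(a))), neg(a), h(b, a, a)))) ∨ c ∨ f(g(g((a ∨ a) ∨ c)), (a ∨ a) ∨ (a ∨ h(a ∨ (c ∨ b), c ∨ c ∨ a, neg(neg(c)) ∨ b)) ∨ (a ∨ c) ∨ neg(neg(g(g(b)))), b ∨ f(g(a), g(a), f(c, c, c)) ∨ f(b, c, c) ∨ g(c) ∨ a ∨ c ∨ c) ∨ a ∨ b
Push neg inside:  distribute neg over ∨ and collapse double neg
Combine occurrences:  b ∨ b ∨ h(a ∨ c ∨ c, a, a) ∨ neg(h(b ∨ c ∨ c ∨ g(c) ∨ g(c), h(a, b, a) ∨ h(c, a, c), h(a ∨ a ∨ b, neg(a), h(b, a, a)))) ∨ c ∨ f(g(g(a ∨ a ∨ c)), a ∨ a ∨ a ∨ a ∨ c ∨ g(g(b)) ∨ h(a ∨ b ∨ c, a ∨ c ∨ c, b ∨ c), a ∨ b ∨ c ∨ c ∨ f(b, c, c) ∨ f(g(a), g(a), f(c, c, c)) ∨ g(c)) ∨ a
Sort:  a ∨ b ∨ b ∨ c ∨ f(g(g(a ∨ a ∨ c)), a ∨ a ∨ a ∨ a ∨ c ∨ g(g(b)) ∨ h(a ∨ b ∨ c, a ∨ c ∨ c, b ∨ c), a ∨ b ∨ c ∨ c ∨ f(b, c, c) ∨ f(g(a), g(a), f(c, c, c)) ∨ g(c)) ∨ h(a ∨ c ∨ c, a, a) ∨ neg(h(b ∨ c ∨ c ∨ g(c) ∨ g(c), h(a, b, a) ∨ h(c, a, c), h(a ∨ a ∨ b, neg(a), h(b, a, a))))
Rebuild:  h(a ∨ b ∨ b ∨ c ∨ f(g(g(a ∨ a ∨ c)), a ∨ a ∨ a ∨ a ∨ c ∨ g(g(b)) ∨ h(a ∨ b ∨ c, a ∨ c ∨ c, b ∨ c), a ∨ b ∨ c ∨ c ∨ f(b, c, c) ∨ f(g(a), g(a), f(c, c, c)) ∨ g(c)) ∨ h(a ∨ c ∨ c, a, a) ∨ neg(h(b ∨ c ∨ c ∨ g(c) ∨ g(c), h(a, b, a) ∨ h(c, a, c), h(a ∨ a ∨ b, neg(a), h(b, a, a)))), c, c)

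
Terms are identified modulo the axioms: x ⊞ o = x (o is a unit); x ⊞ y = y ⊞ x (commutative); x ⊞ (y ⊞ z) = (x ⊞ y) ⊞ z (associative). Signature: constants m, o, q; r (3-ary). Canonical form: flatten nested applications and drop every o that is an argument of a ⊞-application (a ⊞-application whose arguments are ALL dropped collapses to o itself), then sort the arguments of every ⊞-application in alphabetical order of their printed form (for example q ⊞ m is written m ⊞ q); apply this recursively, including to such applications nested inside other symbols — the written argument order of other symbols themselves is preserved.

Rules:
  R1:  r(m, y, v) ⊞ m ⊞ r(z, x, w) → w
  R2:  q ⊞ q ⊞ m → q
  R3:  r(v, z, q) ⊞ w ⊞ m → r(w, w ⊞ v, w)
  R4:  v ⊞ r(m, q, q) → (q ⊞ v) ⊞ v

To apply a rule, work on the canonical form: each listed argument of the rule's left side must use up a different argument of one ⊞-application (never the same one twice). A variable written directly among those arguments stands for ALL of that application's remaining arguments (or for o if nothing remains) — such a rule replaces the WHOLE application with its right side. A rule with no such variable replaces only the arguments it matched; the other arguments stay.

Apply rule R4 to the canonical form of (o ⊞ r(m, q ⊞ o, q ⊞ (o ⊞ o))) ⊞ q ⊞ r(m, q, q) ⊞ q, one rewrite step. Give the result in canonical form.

Answer: q ⊞ q ⊞ q ⊞ q ⊞ q ⊞ r(m, q, q) ⊞ r(m, q, q)

Derivation:
Canonical form:  q ⊞ q ⊞ r(m, q, q) ⊞ r(m, q, q)
R4 matches:  uses r(m, q, q);  v := q ⊞ q ⊞ r(m, q, q)
The extension variable absorbs all remaining arguments, so the whole application is rewritten.
Giving:  q ⊞ q ⊞ q ⊞ q ⊞ q ⊞ r(m, q, q) ⊞ r(m, q, q)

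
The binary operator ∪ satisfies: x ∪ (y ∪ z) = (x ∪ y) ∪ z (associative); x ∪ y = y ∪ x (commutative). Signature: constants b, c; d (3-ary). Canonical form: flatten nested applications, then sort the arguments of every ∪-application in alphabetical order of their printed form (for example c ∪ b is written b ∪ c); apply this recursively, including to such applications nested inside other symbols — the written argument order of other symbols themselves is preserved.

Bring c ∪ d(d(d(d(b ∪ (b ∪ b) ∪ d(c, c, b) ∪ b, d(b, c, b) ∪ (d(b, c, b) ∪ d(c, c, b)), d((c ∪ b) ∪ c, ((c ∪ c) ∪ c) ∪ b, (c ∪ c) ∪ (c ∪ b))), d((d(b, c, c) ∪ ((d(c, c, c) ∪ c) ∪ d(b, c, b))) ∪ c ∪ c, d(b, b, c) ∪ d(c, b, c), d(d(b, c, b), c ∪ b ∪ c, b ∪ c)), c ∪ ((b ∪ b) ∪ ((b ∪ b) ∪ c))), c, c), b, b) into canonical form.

Answer: c ∪ d(d(d(d(b ∪ b ∪ b ∪ b ∪ d(c, c, b), d(b, c, b) ∪ d(b, c, b) ∪ d(c, c, b), d(b ∪ c ∪ c, b ∪ c ∪ c ∪ c, b ∪ c ∪ c ∪ c)), d(c ∪ c ∪ c ∪ d(b, c, b) ∪ d(b, c, c) ∪ d(c, c, c), d(b, b, c) ∪ d(c, b, c), d(d(b, c, b), b ∪ c ∪ c, b ∪ c)), b ∪ b ∪ b ∪ b ∪ c ∪ c), c, c), b, b)

Derivation:
Simplify inside:  d(d(d(d(b ∪ (b ∪ b) ∪ d(c, c, b) ∪ b, d(b, c, b) ∪ (d(b, c, b) ∪ d(c, c, b)), d((c ∪ b) ∪ c, ((c ∪ c) ∪ c) ∪ b, (c ∪ c) ∪ (c ∪ b))), d((d(b, c, c) ∪ ((d(c, c, c) ∪ c) ∪ d(b, c, b))) ∪ c ∪ c, d(b, b, c) ∪ d(c, b, c), d(d(b, c, b), c ∪ b ∪ c, b ∪ c)), c ∪ ((b ∪ b) ∪ ((b ∪ b) ∪ c))), c, c), b, b)  →  d(d(d(d(b ∪ b ∪ b ∪ b ∪ d(c, c, b), d(b, c, b) ∪ d(b, c, b) ∪ d(c, c, b), d(b ∪ c ∪ c, b ∪ c ∪ c ∪ c, b ∪ c ∪ c ∪ c)), d(c ∪ c ∪ c ∪ d(b, c, b) ∪ d(b, c, c) ∪ d(c, c, c), d(b, b, c) ∪ d(c, b, c), d(d(b, c, b), b ∪ c ∪ c, b ∪ c)), b ∪ b ∪ b ∪ b ∪ c ∪ c), c, c), b, b)
Sort arguments:  c ∪ d(d(d(d(b ∪ b ∪ b ∪ b ∪ d(c, c, b), d(b, c, b) ∪ d(b, c, b) ∪ d(c, c, b), d(b ∪ c ∪ c, b ∪ c ∪ c ∪ c, b ∪ c ∪ c ∪ c)), d(c ∪ c ∪ c ∪ d(b, c, b) ∪ d(b, c, c) ∪ d(c, c, c), d(b, b, c) ∪ d(c, b, c), d(d(b, c, b), b ∪ c ∪ c, b ∪ c)), b ∪ b ∪ b ∪ b ∪ c ∪ c), c, c), b, b)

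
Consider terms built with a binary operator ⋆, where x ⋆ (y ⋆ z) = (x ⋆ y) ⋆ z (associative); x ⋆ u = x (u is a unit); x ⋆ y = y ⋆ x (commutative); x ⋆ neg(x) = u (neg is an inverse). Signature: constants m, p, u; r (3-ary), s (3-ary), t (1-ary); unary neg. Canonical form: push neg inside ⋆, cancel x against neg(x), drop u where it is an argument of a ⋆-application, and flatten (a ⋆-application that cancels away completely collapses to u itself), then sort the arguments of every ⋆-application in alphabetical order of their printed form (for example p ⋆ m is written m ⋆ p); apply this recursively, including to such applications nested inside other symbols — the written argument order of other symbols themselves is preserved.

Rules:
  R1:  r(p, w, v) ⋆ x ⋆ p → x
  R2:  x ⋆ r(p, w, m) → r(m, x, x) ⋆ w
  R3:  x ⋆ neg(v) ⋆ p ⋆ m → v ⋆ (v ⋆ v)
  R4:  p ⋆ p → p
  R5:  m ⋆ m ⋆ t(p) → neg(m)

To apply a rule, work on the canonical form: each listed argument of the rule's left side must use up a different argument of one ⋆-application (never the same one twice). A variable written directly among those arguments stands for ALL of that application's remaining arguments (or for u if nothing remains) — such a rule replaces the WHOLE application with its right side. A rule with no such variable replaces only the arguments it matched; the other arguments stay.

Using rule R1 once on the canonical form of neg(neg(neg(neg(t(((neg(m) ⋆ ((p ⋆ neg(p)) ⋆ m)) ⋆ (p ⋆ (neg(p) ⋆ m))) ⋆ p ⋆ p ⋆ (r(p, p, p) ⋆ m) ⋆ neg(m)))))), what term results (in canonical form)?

Answer: t(m ⋆ p)

Derivation:
Canonical form:  t(m ⋆ p ⋆ p ⋆ r(p, p, p))
R1 matches:  uses p, r(p, p, p);  v := p, w := p, x := m ⋆ p
The extension variable absorbs all remaining arguments, so the whole application is rewritten.
Result:  t(m ⋆ p)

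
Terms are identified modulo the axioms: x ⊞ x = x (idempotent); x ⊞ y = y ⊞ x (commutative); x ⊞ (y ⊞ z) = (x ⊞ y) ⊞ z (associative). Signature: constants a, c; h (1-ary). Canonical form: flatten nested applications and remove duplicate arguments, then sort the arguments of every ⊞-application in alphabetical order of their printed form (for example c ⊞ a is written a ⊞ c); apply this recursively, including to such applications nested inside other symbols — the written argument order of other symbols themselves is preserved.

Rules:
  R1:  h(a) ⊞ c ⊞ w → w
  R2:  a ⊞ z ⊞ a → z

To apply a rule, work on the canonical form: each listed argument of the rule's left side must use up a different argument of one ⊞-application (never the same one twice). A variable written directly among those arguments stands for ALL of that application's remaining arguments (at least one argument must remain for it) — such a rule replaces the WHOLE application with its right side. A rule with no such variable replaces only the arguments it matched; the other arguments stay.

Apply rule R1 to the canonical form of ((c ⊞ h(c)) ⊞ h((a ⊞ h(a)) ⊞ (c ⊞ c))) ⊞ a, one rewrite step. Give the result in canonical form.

Canonical form:  a ⊞ c ⊞ h(a ⊞ c ⊞ h(a)) ⊞ h(c)
R1 matches:  uses c, h(a);  w := a
The extension variable absorbs all remaining arguments, so the whole application is rewritten.
Result:  a ⊞ c ⊞ h(a) ⊞ h(c)

Answer: a ⊞ c ⊞ h(a) ⊞ h(c)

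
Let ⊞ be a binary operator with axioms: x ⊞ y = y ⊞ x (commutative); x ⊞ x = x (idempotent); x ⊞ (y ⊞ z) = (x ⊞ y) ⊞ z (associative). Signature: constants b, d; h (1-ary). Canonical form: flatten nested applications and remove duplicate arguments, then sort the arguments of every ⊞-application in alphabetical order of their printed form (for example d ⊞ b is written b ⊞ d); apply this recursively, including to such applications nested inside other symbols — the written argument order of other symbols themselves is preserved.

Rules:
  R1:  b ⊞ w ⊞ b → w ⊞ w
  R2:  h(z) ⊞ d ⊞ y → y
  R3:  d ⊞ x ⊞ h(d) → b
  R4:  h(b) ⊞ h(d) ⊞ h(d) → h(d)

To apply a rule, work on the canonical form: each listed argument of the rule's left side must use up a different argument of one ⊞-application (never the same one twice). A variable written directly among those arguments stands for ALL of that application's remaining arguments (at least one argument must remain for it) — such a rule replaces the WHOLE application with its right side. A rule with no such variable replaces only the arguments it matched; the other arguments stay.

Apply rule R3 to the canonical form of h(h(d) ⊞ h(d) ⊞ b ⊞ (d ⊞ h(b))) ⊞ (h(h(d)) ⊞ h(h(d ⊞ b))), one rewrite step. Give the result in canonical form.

Answer: h(b) ⊞ h(h(b ⊞ d)) ⊞ h(h(d))

Derivation:
Canonical form:  h(b ⊞ d ⊞ h(b) ⊞ h(d)) ⊞ h(h(b ⊞ d)) ⊞ h(h(d))
Match R3:  consume d, h(d);  x := b ⊞ h(b)
The variable takes the whole remainder — replace the entire application.
Result:  h(b) ⊞ h(h(b ⊞ d)) ⊞ h(h(d))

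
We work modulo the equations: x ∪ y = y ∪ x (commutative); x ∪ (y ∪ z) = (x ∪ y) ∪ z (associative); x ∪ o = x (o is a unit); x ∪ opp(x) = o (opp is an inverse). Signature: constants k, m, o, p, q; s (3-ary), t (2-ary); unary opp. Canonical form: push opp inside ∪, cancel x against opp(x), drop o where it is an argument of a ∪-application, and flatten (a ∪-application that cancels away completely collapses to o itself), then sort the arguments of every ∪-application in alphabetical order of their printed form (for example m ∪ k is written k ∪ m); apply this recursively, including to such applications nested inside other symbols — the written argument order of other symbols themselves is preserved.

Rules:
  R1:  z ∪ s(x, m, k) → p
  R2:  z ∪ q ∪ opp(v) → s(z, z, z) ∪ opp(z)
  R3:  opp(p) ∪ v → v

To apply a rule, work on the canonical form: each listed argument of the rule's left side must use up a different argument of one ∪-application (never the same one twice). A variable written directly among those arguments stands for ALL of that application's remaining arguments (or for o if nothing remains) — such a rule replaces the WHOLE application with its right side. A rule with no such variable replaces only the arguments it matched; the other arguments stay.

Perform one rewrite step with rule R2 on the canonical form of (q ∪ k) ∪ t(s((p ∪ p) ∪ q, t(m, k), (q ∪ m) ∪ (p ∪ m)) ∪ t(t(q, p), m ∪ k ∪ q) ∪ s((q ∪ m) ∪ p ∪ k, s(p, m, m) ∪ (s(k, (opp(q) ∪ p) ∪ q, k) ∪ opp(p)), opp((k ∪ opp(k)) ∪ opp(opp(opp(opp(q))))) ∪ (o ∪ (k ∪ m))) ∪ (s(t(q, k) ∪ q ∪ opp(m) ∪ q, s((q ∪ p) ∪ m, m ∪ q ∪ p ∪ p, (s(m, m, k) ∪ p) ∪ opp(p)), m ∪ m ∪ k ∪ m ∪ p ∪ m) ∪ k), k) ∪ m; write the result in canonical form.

Canonical form:  k ∪ m ∪ q ∪ t(k ∪ s(k ∪ m ∪ p ∪ q, opp(p) ∪ s(k, p, k) ∪ s(p, m, m), k ∪ m ∪ opp(q)) ∪ s(opp(m) ∪ q ∪ q ∪ t(q, k), s(m ∪ p ∪ q, m ∪ p ∪ p ∪ q, s(m, m, k)), k ∪ m ∪ m ∪ m ∪ m ∪ p) ∪ s(p ∪ p ∪ q, t(m, k), m ∪ m ∪ p ∪ q) ∪ t(t(q, p), k ∪ m ∪ q), k)
Apply R2:  consuming opp(m), q;  v := m, z := q ∪ t(q, k)
Every leftover argument binds to the variable; the entire application is replaced.
Result:  k ∪ m ∪ q ∪ t(k ∪ s(k ∪ m ∪ p ∪ q, opp(p) ∪ s(k, p, k) ∪ s(p, m, m), k ∪ m ∪ opp(q)) ∪ s(opp(q) ∪ opp(t(q, k)) ∪ s(q ∪ t(q, k), q ∪ t(q, k), q ∪ t(q, k)), s(m ∪ p ∪ q, m ∪ p ∪ p ∪ q, s(m, m, k)), k ∪ m ∪ m ∪ m ∪ m ∪ p) ∪ s(p ∪ p ∪ q, t(m, k), m ∪ m ∪ p ∪ q) ∪ t(t(q, p), k ∪ m ∪ q), k)

Answer: k ∪ m ∪ q ∪ t(k ∪ s(k ∪ m ∪ p ∪ q, opp(p) ∪ s(k, p, k) ∪ s(p, m, m), k ∪ m ∪ opp(q)) ∪ s(opp(q) ∪ opp(t(q, k)) ∪ s(q ∪ t(q, k), q ∪ t(q, k), q ∪ t(q, k)), s(m ∪ p ∪ q, m ∪ p ∪ p ∪ q, s(m, m, k)), k ∪ m ∪ m ∪ m ∪ m ∪ p) ∪ s(p ∪ p ∪ q, t(m, k), m ∪ m ∪ p ∪ q) ∪ t(t(q, p), k ∪ m ∪ q), k)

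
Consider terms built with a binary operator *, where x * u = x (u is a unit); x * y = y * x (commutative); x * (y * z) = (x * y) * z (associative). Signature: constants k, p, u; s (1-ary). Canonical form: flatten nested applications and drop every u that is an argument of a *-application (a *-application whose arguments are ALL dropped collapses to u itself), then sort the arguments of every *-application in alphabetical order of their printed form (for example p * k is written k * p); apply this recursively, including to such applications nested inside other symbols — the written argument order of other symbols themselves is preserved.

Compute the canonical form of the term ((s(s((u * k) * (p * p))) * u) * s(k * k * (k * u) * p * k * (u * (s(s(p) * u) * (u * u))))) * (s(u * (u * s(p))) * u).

Answer: s(k * k * k * k * p * s(s(p))) * s(s(k * p * p)) * s(s(p))

Derivation:
Flatten:  s(s((u * k) * (p * p))) * u * s(k * k * (k * u) * p * k * (u * (s(s(p) * u) * (u * u)))) * s(u * (u * s(p))) * u
Canonicalize subterm:  s(s((u * k) * (p * p)))  →  s(s(k * p * p))
Inside:  s(k * k * (k * u) * p * k * (u * (s(s(p) * u) * (u * u))))  →  s(k * k * k * k * p * s(s(p)))
Inside:  s(u * (u * s(p)))  →  s(s(p))
Units out:  drop u (×2)
Order the arguments:  s(k * k * k * k * p * s(s(p))) * s(s(k * p * p)) * s(s(p))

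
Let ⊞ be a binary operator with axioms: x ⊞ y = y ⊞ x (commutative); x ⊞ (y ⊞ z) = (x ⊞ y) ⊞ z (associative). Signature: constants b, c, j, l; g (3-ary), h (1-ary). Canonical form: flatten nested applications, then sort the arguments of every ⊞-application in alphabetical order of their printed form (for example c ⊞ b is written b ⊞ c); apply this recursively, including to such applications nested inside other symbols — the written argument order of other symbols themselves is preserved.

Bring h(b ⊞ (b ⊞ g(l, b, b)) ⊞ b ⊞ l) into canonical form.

Answer: h(b ⊞ b ⊞ b ⊞ g(l, b, b) ⊞ l)

Derivation:
Descend into:  b ⊞ (b ⊞ g(l, b, b)) ⊞ b ⊞ l
Flatten:  b ⊞ b ⊞ g(l, b, b) ⊞ b ⊞ l
Sort arguments:  b ⊞ b ⊞ b ⊞ g(l, b, b) ⊞ l
Rebuild:  h(b ⊞ b ⊞ b ⊞ g(l, b, b) ⊞ l)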